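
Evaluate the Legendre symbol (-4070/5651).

1

Reduce the numerator: -4070 ≡ 1581 (mod 5651), so (-4070/5651) = (1581/5651).
1581 ≡ 1 (mod 4), so quadratic reciprocity gives (1581/5651) = (5651/1581). Reduce: 5651 ≡ 908 (mod 1581). Now have (908/1581).
Factor out 2: 908 = 2^2·227. Since 1581 ≡ 5 (mod 8), (2/1581) = -1, and (2/1581)^2 = +1. Now have (227/1581).
1581 ≡ 1 (mod 4), so quadratic reciprocity gives (227/1581) = (1581/227). Reduce: 1581 ≡ 219 (mod 227). Now have (219/227).
Both 219 ≡ 3 and 227 ≡ 3 (mod 4), so reciprocity gives (219/227) = -(227/219). Reduce: 227 ≡ 8 (mod 219). Now have -(8/219).
Factor out 2: 8 = 2^3. Since 219 ≡ 3 (mod 8), (2/219) = -1, and (2/219)^3 = -1. Now have (1/219).
(1/219) = 1. Collecting the sign factors: 1.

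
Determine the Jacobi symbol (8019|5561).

(8019|5561)
  = (2458|5561)    [8019 ≡ 2458 mod 5561]
  = (1229|5561)    [5561 ≡ 1 mod 8 ⇒ (2|5561) = +1]
  = (5561|1229)    [QR: 1229 ≡ 1 mod 4, sign kept]
  = (645|1229)    [5561 ≡ 645 mod 1229]
  = (1229|645)    [QR: 645 ≡ 1 mod 4, sign kept]
  = (584|645)    [1229 ≡ 584 mod 645]
  = -(73|645)    [645 ≡ 5 mod 8 ⇒ (2|645)^3 = -1]
  = -(645|73)    [QR: 73 ≡ 1 mod 4, sign kept]
  = -(61|73)    [645 ≡ 61 mod 73]
  = -(73|61)    [QR: 61 ≡ 1 mod 4, sign kept]
  = -(12|61)    [73 ≡ 12 mod 61]
  = -(3|61)    [61 ≡ 5 mod 8 ⇒ (2|61)^2 = +1]
  = -(61|3)    [QR: 61 ≡ 1 mod 4, sign kept]
  = -(1|3)    [61 ≡ 1 mod 3]
  = -1    [(1|3) = 1]

-1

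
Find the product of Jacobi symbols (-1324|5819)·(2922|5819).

1

By multiplicativity, (-1324·2922|5819) = (-1324|5819)·(2922|5819).
First factor (-1324|5819):
(-1324|5819)
  = (4495|5819)    [-1324 ≡ 4495 mod 5819]
  = -(5819|4495)    [QR: both ≡ 3 mod 4, sign flips]
  = -(1324|4495)    [5819 ≡ 1324 mod 4495]
  = -(331|4495)    [4495 ≡ 7 mod 8 ⇒ (2|4495)^2 = +1]
  = (4495|331)    [QR: both ≡ 3 mod 4, sign flips]
  = (192|331)    [4495 ≡ 192 mod 331]
  = (3|331)    [331 ≡ 3 mod 8 ⇒ (2|331)^6 = +1]
  = -(331|3)    [QR: both ≡ 3 mod 4, sign flips]
  = -(1|3)    [331 ≡ 1 mod 3]
  = -1    [(1|3) = 1]
Second factor (2922|5819):
(2922|5819)
  = -(1461|5819)    [5819 ≡ 3 mod 8 ⇒ (2|5819) = -1]
  = -(5819|1461)    [QR: 1461 ≡ 1 mod 4, sign kept]
  = -(1436|1461)    [5819 ≡ 1436 mod 1461]
  = -(359|1461)    [1461 ≡ 5 mod 8 ⇒ (2|1461)^2 = +1]
  = -(1461|359)    [QR: 1461 ≡ 1 mod 4, sign kept]
  = -(25|359)    [1461 ≡ 25 mod 359]
  = -(359|25)    [QR: 25 ≡ 1 mod 4, sign kept]
  = -(9|25)    [359 ≡ 9 mod 25]
  = -(25|9)    [QR: 9 ≡ 1 mod 4, sign kept]
  = -(7|9)    [25 ≡ 7 mod 9]
  = -(9|7)    [QR: 9 ≡ 1 mod 4, sign kept]
  = -(2|7)    [9 ≡ 2 mod 7]
  = -(1|7)    [7 ≡ 7 mod 8 ⇒ (2|7) = +1]
  = -1    [(1|7) = 1]
Product: (-1)·(-1) = 1.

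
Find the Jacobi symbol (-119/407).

(-119/407)
  = -(119/407)    [407 ≡ 3 mod 4 ⇒ (-1/407) = -1]
  = (407/119)    [QR: both ≡ 3 mod 4, sign flips]
  = (50/119)    [407 ≡ 50 mod 119]
  = (25/119)    [119 ≡ 7 mod 8 ⇒ (2/119) = +1]
  = (119/25)    [QR: 25 ≡ 1 mod 4, sign kept]
  = (19/25)    [119 ≡ 19 mod 25]
  = (25/19)    [QR: 25 ≡ 1 mod 4, sign kept]
  = (6/19)    [25 ≡ 6 mod 19]
  = -(3/19)    [19 ≡ 3 mod 8 ⇒ (2/19) = -1]
  = (19/3)    [QR: both ≡ 3 mod 4, sign flips]
  = (1/3)    [19 ≡ 1 mod 3]
  = 1    [(1/3) = 1]

1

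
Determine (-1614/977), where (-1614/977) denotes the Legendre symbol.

-1

Reduce the numerator: -1614 ≡ 340 (mod 977), so (-1614/977) = (340/977).
Factor out 2: 340 = 2^2·85. Since 977 ≡ 1 (mod 8), (2/977) = +1, and (2/977)^2 = +1. Now have (85/977).
85 ≡ 1 (mod 4), so quadratic reciprocity gives (85/977) = (977/85). Reduce: 977 ≡ 42 (mod 85). Now have (42/85).
Factor out 2: 42 = 2·21. Since 85 ≡ 5 (mod 8), (2/85) = -1. Now have -(21/85).
21 ≡ 1 (mod 4), so quadratic reciprocity gives (21/85) = (85/21). Reduce: 85 ≡ 1 (mod 21). Now have -(1/21).
(1/21) = 1. Collecting the sign factors: -1.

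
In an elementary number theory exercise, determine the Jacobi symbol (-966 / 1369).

1

Reduce the numerator: -966 ≡ 403 (mod 1369), so (-966 / 1369) = (403 / 1369).
1369 ≡ 1 (mod 4), so quadratic reciprocity gives (403 / 1369) = (1369 / 403). Reduce: 1369 ≡ 160 (mod 403). Now have (160 / 403).
Factor out 2: 160 = 2^5·5. Since 403 ≡ 3 (mod 8), (2 / 403) = -1, and (2 / 403)^5 = -1. Now have -(5 / 403).
5 ≡ 1 (mod 4), so quadratic reciprocity gives (5 / 403) = (403 / 5). Reduce: 403 ≡ 3 (mod 5). Now have -(3 / 5).
5 ≡ 1 (mod 4), so quadratic reciprocity gives (3 / 5) = (5 / 3). Reduce: 5 ≡ 2 (mod 3). Now have -(2 / 3).
Factor out 2: 2 = 2. Since 3 ≡ 3 (mod 8), (2 / 3) = -1. Now have (1 / 3).
(1 / 3) = 1. Collecting the sign factors: 1.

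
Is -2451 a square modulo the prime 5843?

(-2451|5843)
  = -(2451|5843)    [5843 ≡ 3 mod 4 ⇒ (-1|5843) = -1]
  = (5843|2451)    [QR: both ≡ 3 mod 4, sign flips]
  = (941|2451)    [5843 ≡ 941 mod 2451]
  = (2451|941)    [QR: 941 ≡ 1 mod 4, sign kept]
  = (569|941)    [2451 ≡ 569 mod 941]
  = (941|569)    [QR: 569 ≡ 1 mod 4, sign kept]
  = (372|569)    [941 ≡ 372 mod 569]
  = (93|569)    [569 ≡ 1 mod 8 ⇒ (2|569)^2 = +1]
  = (569|93)    [QR: 93 ≡ 1 mod 4, sign kept]
  = (11|93)    [569 ≡ 11 mod 93]
  = (93|11)    [QR: 93 ≡ 1 mod 4, sign kept]
  = (5|11)    [93 ≡ 5 mod 11]
  = (11|5)    [QR: 5 ≡ 1 mod 4, sign kept]
  = (1|5)    [11 ≡ 1 mod 5]
  = 1    [(1|5) = 1]
(-2451|5843) = 1, and 5843 is prime, so -2451 is a quadratic residue mod 5843.

yes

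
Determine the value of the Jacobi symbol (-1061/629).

-1

Pull out -1: (-1061/629) = (-1/629)·(1061/629). Since 629 ≡ 1 (mod 4), (-1/629) = +1. Now have (1061/629).
Reduce the numerator: 1061 ≡ 432 (mod 629), so (1061/629) = (432/629).
Factor out 2: 432 = 2^4·27. Since 629 ≡ 5 (mod 8), (2/629) = -1, and (2/629)^4 = +1. Now have (27/629).
629 ≡ 1 (mod 4), so quadratic reciprocity gives (27/629) = (629/27). Reduce: 629 ≡ 8 (mod 27). Now have (8/27).
Factor out 2: 8 = 2^3. Since 27 ≡ 3 (mod 8), (2/27) = -1, and (2/27)^3 = -1. Now have -(1/27).
(1/27) = 1. Collecting the sign factors: -1.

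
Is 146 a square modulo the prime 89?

yes

(146/89)
  = (57/89)    [146 ≡ 57 mod 89]
  = (89/57)    [QR: 57 ≡ 1 mod 4, sign kept]
  = (32/57)    [89 ≡ 32 mod 57]
  = (1/57)    [57 ≡ 1 mod 8 ⇒ (2/57)^5 = +1]
  = 1    [(1/57) = 1]
(146/89) = 1, and 89 is prime, so 146 is a quadratic residue mod 89.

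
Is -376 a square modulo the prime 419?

(-376/419)
  = -(376/419)    [419 ≡ 3 mod 4 ⇒ (-1/419) = -1]
  = (47/419)    [419 ≡ 3 mod 8 ⇒ (2/419)^3 = -1]
  = -(419/47)    [QR: both ≡ 3 mod 4, sign flips]
  = -(43/47)    [419 ≡ 43 mod 47]
  = (47/43)    [QR: both ≡ 3 mod 4, sign flips]
  = (4/43)    [47 ≡ 4 mod 43]
  = (1/43)    [43 ≡ 3 mod 8 ⇒ (2/43)^2 = +1]
  = 1    [(1/43) = 1]
(-376/419) = 1, and 419 is prime, so -376 is a quadratic residue mod 419.

yes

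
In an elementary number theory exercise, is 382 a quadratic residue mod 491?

yes

Factor out 2: 382 = 2·191. Since 491 ≡ 3 (mod 8), (2/491) = -1. Now have -(191/491).
Both 191 ≡ 3 and 491 ≡ 3 (mod 4), so reciprocity gives (191/491) = -(491/191). Reduce: 491 ≡ 109 (mod 191). Now have (109/191).
109 ≡ 1 (mod 4), so quadratic reciprocity gives (109/191) = (191/109). Reduce: 191 ≡ 82 (mod 109). Now have (82/109).
Factor out 2: 82 = 2·41. Since 109 ≡ 5 (mod 8), (2/109) = -1. Now have -(41/109).
41 ≡ 1 (mod 4), so quadratic reciprocity gives (41/109) = (109/41). Reduce: 109 ≡ 27 (mod 41). Now have -(27/41).
41 ≡ 1 (mod 4), so quadratic reciprocity gives (27/41) = (41/27). Reduce: 41 ≡ 14 (mod 27). Now have -(14/27).
Factor out 2: 14 = 2·7. Since 27 ≡ 3 (mod 8), (2/27) = -1. Now have (7/27).
Both 7 ≡ 3 and 27 ≡ 3 (mod 4), so reciprocity gives (7/27) = -(27/7). Reduce: 27 ≡ 6 (mod 7). Now have -(6/7).
Factor out 2: 6 = 2·3. Since 7 ≡ 7 (mod 8), (2/7) = +1. Now have -(3/7).
Both 3 ≡ 3 and 7 ≡ 3 (mod 4), so reciprocity gives (3/7) = -(7/3). Reduce: 7 ≡ 1 (mod 3). Now have (1/3).
(1/3) = 1. Collecting the sign factors: 1.
(382/491) = 1, and 491 is prime, so 382 is a quadratic residue mod 491.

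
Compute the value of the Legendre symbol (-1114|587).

-1

(-1114|587)
  = -(1114|587)    [587 ≡ 3 mod 4 ⇒ (-1|587) = -1]
  = -(527|587)    [1114 ≡ 527 mod 587]
  = (587|527)    [QR: both ≡ 3 mod 4, sign flips]
  = (60|527)    [587 ≡ 60 mod 527]
  = (15|527)    [527 ≡ 7 mod 8 ⇒ (2|527)^2 = +1]
  = -(527|15)    [QR: both ≡ 3 mod 4, sign flips]
  = -(2|15)    [527 ≡ 2 mod 15]
  = -(1|15)    [15 ≡ 7 mod 8 ⇒ (2|15) = +1]
  = -1    [(1|15) = 1]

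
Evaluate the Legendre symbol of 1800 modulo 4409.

(1800 / 4409)
  = (225 / 4409)    [4409 ≡ 1 mod 8 ⇒ (2 / 4409)^3 = +1]
  = (4409 / 225)    [QR: 225 ≡ 1 mod 4, sign kept]
  = (134 / 225)    [4409 ≡ 134 mod 225]
  = (67 / 225)    [225 ≡ 1 mod 8 ⇒ (2 / 225) = +1]
  = (225 / 67)    [QR: 225 ≡ 1 mod 4, sign kept]
  = (24 / 67)    [225 ≡ 24 mod 67]
  = -(3 / 67)    [67 ≡ 3 mod 8 ⇒ (2 / 67)^3 = -1]
  = (67 / 3)    [QR: both ≡ 3 mod 4, sign flips]
  = (1 / 3)    [67 ≡ 1 mod 3]
  = 1    [(1 / 3) = 1]

1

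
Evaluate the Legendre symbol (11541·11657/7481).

-1

By multiplicativity, (11541·11657/7481) = (11541/7481)·(11657/7481).
First factor (11541/7481):
Reduce the numerator: 11541 ≡ 4060 (mod 7481), so (11541/7481) = (4060/7481).
Factor out 2: 4060 = 2^2·1015. Since 7481 ≡ 1 (mod 8), (2/7481) = +1, and (2/7481)^2 = +1. Now have (1015/7481).
7481 ≡ 1 (mod 4), so quadratic reciprocity gives (1015/7481) = (7481/1015). Reduce: 7481 ≡ 376 (mod 1015). Now have (376/1015).
Factor out 2: 376 = 2^3·47. Since 1015 ≡ 7 (mod 8), (2/1015) = +1, and (2/1015)^3 = +1. Now have (47/1015).
Both 47 ≡ 3 and 1015 ≡ 3 (mod 4), so reciprocity gives (47/1015) = -(1015/47). Reduce: 1015 ≡ 28 (mod 47). Now have -(28/47).
Factor out 2: 28 = 2^2·7. Since 47 ≡ 7 (mod 8), (2/47) = +1, and (2/47)^2 = +1. Now have -(7/47).
Both 7 ≡ 3 and 47 ≡ 3 (mod 4), so reciprocity gives (7/47) = -(47/7). Reduce: 47 ≡ 5 (mod 7). Now have (5/7).
5 ≡ 1 (mod 4), so quadratic reciprocity gives (5/7) = (7/5). Reduce: 7 ≡ 2 (mod 5). Now have (2/5).
Factor out 2: 2 = 2. Since 5 ≡ 5 (mod 8), (2/5) = -1. Now have -(1/5).
(1/5) = 1. Collecting the sign factors: -1.
Second factor (11657/7481):
Reduce the numerator: 11657 ≡ 4176 (mod 7481), so (11657/7481) = (4176/7481).
Factor out 2: 4176 = 2^4·261. Since 7481 ≡ 1 (mod 8), (2/7481) = +1, and (2/7481)^4 = +1. Now have (261/7481).
261 ≡ 1 (mod 4), so quadratic reciprocity gives (261/7481) = (7481/261). Reduce: 7481 ≡ 173 (mod 261). Now have (173/261).
173 ≡ 1 (mod 4), so quadratic reciprocity gives (173/261) = (261/173). Reduce: 261 ≡ 88 (mod 173). Now have (88/173).
Factor out 2: 88 = 2^3·11. Since 173 ≡ 5 (mod 8), (2/173) = -1, and (2/173)^3 = -1. Now have -(11/173).
173 ≡ 1 (mod 4), so quadratic reciprocity gives (11/173) = (173/11). Reduce: 173 ≡ 8 (mod 11). Now have -(8/11).
Factor out 2: 8 = 2^3. Since 11 ≡ 3 (mod 8), (2/11) = -1, and (2/11)^3 = -1. Now have (1/11).
(1/11) = 1. Collecting the sign factors: 1.
Product: (-1)·(1) = -1.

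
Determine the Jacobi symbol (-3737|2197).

-1

(-3737|2197)
  = (3737|2197)    [2197 ≡ 1 mod 4 ⇒ (-1|2197) = +1]
  = (1540|2197)    [3737 ≡ 1540 mod 2197]
  = (385|2197)    [2197 ≡ 5 mod 8 ⇒ (2|2197)^2 = +1]
  = (2197|385)    [QR: 385 ≡ 1 mod 4, sign kept]
  = (272|385)    [2197 ≡ 272 mod 385]
  = (17|385)    [385 ≡ 1 mod 8 ⇒ (2|385)^4 = +1]
  = (385|17)    [QR: 17 ≡ 1 mod 4, sign kept]
  = (11|17)    [385 ≡ 11 mod 17]
  = (17|11)    [QR: 17 ≡ 1 mod 4, sign kept]
  = (6|11)    [17 ≡ 6 mod 11]
  = -(3|11)    [11 ≡ 3 mod 8 ⇒ (2|11) = -1]
  = (11|3)    [QR: both ≡ 3 mod 4, sign flips]
  = (2|3)    [11 ≡ 2 mod 3]
  = -(1|3)    [3 ≡ 3 mod 8 ⇒ (2|3) = -1]
  = -1    [(1|3) = 1]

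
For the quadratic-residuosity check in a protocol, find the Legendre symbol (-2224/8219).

-1

(-2224/8219)
  = (5995/8219)    [-2224 ≡ 5995 mod 8219]
  = -(8219/5995)    [QR: both ≡ 3 mod 4, sign flips]
  = -(2224/5995)    [8219 ≡ 2224 mod 5995]
  = -(139/5995)    [5995 ≡ 3 mod 8 ⇒ (2/5995)^4 = +1]
  = (5995/139)    [QR: both ≡ 3 mod 4, sign flips]
  = (18/139)    [5995 ≡ 18 mod 139]
  = -(9/139)    [139 ≡ 3 mod 8 ⇒ (2/139) = -1]
  = -(139/9)    [QR: 9 ≡ 1 mod 4, sign kept]
  = -(4/9)    [139 ≡ 4 mod 9]
  = -(1/9)    [9 ≡ 1 mod 8 ⇒ (2/9)^2 = +1]
  = -1    [(1/9) = 1]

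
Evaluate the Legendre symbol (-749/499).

1

(-749/499)
  = -(749/499)    [499 ≡ 3 mod 4 ⇒ (-1/499) = -1]
  = -(250/499)    [749 ≡ 250 mod 499]
  = (125/499)    [499 ≡ 3 mod 8 ⇒ (2/499) = -1]
  = (499/125)    [QR: 125 ≡ 1 mod 4, sign kept]
  = (124/125)    [499 ≡ 124 mod 125]
  = (31/125)    [125 ≡ 5 mod 8 ⇒ (2/125)^2 = +1]
  = (125/31)    [QR: 125 ≡ 1 mod 4, sign kept]
  = (1/31)    [125 ≡ 1 mod 31]
  = 1    [(1/31) = 1]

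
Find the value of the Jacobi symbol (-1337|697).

Reduce the numerator: -1337 ≡ 57 (mod 697), so (-1337|697) = (57|697).
57 ≡ 1 (mod 4), so quadratic reciprocity gives (57|697) = (697|57). Reduce: 697 ≡ 13 (mod 57). Now have (13|57).
13 ≡ 1 (mod 4), so quadratic reciprocity gives (13|57) = (57|13). Reduce: 57 ≡ 5 (mod 13). Now have (5|13).
5 ≡ 1 (mod 4), so quadratic reciprocity gives (5|13) = (13|5). Reduce: 13 ≡ 3 (mod 5). Now have (3|5).
5 ≡ 1 (mod 4), so quadratic reciprocity gives (3|5) = (5|3). Reduce: 5 ≡ 2 (mod 3). Now have (2|3).
Factor out 2: 2 = 2. Since 3 ≡ 3 (mod 8), (2|3) = -1. Now have -(1|3).
(1|3) = 1. Collecting the sign factors: -1.

-1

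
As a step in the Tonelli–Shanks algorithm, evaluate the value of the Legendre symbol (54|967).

-1

(54|967)
  = (27|967)    [967 ≡ 7 mod 8 ⇒ (2|967) = +1]
  = -(967|27)    [QR: both ≡ 3 mod 4, sign flips]
  = -(22|27)    [967 ≡ 22 mod 27]
  = (11|27)    [27 ≡ 3 mod 8 ⇒ (2|27) = -1]
  = -(27|11)    [QR: both ≡ 3 mod 4, sign flips]
  = -(5|11)    [27 ≡ 5 mod 11]
  = -(11|5)    [QR: 5 ≡ 1 mod 4, sign kept]
  = -(1|5)    [11 ≡ 1 mod 5]
  = -1    [(1|5) = 1]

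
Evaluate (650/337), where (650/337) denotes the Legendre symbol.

(650/337)
  = (313/337)    [650 ≡ 313 mod 337]
  = (337/313)    [QR: 313 ≡ 1 mod 4, sign kept]
  = (24/313)    [337 ≡ 24 mod 313]
  = (3/313)    [313 ≡ 1 mod 8 ⇒ (2/313)^3 = +1]
  = (313/3)    [QR: 313 ≡ 1 mod 4, sign kept]
  = (1/3)    [313 ≡ 1 mod 3]
  = 1    [(1/3) = 1]

1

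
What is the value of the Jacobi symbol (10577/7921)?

1

Reduce the numerator: 10577 ≡ 2656 (mod 7921), so (10577/7921) = (2656/7921).
Factor out 2: 2656 = 2^5·83. Since 7921 ≡ 1 (mod 8), (2/7921) = +1, and (2/7921)^5 = +1. Now have (83/7921).
7921 ≡ 1 (mod 4), so quadratic reciprocity gives (83/7921) = (7921/83). Reduce: 7921 ≡ 36 (mod 83). Now have (36/83).
Factor out 2: 36 = 2^2·9. Since 83 ≡ 3 (mod 8), (2/83) = -1, and (2/83)^2 = +1. Now have (9/83).
9 ≡ 1 (mod 4), so quadratic reciprocity gives (9/83) = (83/9). Reduce: 83 ≡ 2 (mod 9). Now have (2/9).
Factor out 2: 2 = 2. Since 9 ≡ 1 (mod 8), (2/9) = +1. Now have (1/9).
(1/9) = 1. Collecting the sign factors: 1.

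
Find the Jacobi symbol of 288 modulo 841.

1

(288/841)
  = (9/841)    [841 ≡ 1 mod 8 ⇒ (2/841)^5 = +1]
  = (841/9)    [QR: 9 ≡ 1 mod 4, sign kept]
  = (4/9)    [841 ≡ 4 mod 9]
  = (1/9)    [9 ≡ 1 mod 8 ⇒ (2/9)^2 = +1]
  = 1    [(1/9) = 1]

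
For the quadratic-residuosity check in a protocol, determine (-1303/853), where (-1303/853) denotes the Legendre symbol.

-1

Reduce the numerator: -1303 ≡ 403 (mod 853), so (-1303/853) = (403/853).
853 ≡ 1 (mod 4), so quadratic reciprocity gives (403/853) = (853/403). Reduce: 853 ≡ 47 (mod 403). Now have (47/403).
Both 47 ≡ 3 and 403 ≡ 3 (mod 4), so reciprocity gives (47/403) = -(403/47). Reduce: 403 ≡ 27 (mod 47). Now have -(27/47).
Both 27 ≡ 3 and 47 ≡ 3 (mod 4), so reciprocity gives (27/47) = -(47/27). Reduce: 47 ≡ 20 (mod 27). Now have (20/27).
Factor out 2: 20 = 2^2·5. Since 27 ≡ 3 (mod 8), (2/27) = -1, and (2/27)^2 = +1. Now have (5/27).
5 ≡ 1 (mod 4), so quadratic reciprocity gives (5/27) = (27/5). Reduce: 27 ≡ 2 (mod 5). Now have (2/5).
Factor out 2: 2 = 2. Since 5 ≡ 5 (mod 8), (2/5) = -1. Now have -(1/5).
(1/5) = 1. Collecting the sign factors: -1.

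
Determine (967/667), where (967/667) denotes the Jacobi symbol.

-1

(967/667)
  = (300/667)    [967 ≡ 300 mod 667]
  = (75/667)    [667 ≡ 3 mod 8 ⇒ (2/667)^2 = +1]
  = -(667/75)    [QR: both ≡ 3 mod 4, sign flips]
  = -(67/75)    [667 ≡ 67 mod 75]
  = (75/67)    [QR: both ≡ 3 mod 4, sign flips]
  = (8/67)    [75 ≡ 8 mod 67]
  = -(1/67)    [67 ≡ 3 mod 8 ⇒ (2/67)^3 = -1]
  = -1    [(1/67) = 1]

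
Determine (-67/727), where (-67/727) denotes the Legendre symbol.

-1

(-67/727)
  = -(67/727)    [727 ≡ 3 mod 4 ⇒ (-1/727) = -1]
  = (727/67)    [QR: both ≡ 3 mod 4, sign flips]
  = (57/67)    [727 ≡ 57 mod 67]
  = (67/57)    [QR: 57 ≡ 1 mod 4, sign kept]
  = (10/57)    [67 ≡ 10 mod 57]
  = (5/57)    [57 ≡ 1 mod 8 ⇒ (2/57) = +1]
  = (57/5)    [QR: 5 ≡ 1 mod 4, sign kept]
  = (2/5)    [57 ≡ 2 mod 5]
  = -(1/5)    [5 ≡ 5 mod 8 ⇒ (2/5) = -1]
  = -1    [(1/5) = 1]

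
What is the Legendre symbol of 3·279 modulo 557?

By multiplicativity, (3·279|557) = (3|557)·(279|557).
First factor (3|557):
557 ≡ 1 (mod 4), so quadratic reciprocity gives (3|557) = (557|3). Reduce: 557 ≡ 2 (mod 3). Now have (2|3).
Factor out 2: 2 = 2. Since 3 ≡ 3 (mod 8), (2|3) = -1. Now have -(1|3).
(1|3) = 1. Collecting the sign factors: -1.
Second factor (279|557):
557 ≡ 1 (mod 4), so quadratic reciprocity gives (279|557) = (557|279). Reduce: 557 ≡ 278 (mod 279). Now have (278|279).
Factor out 2: 278 = 2·139. Since 279 ≡ 7 (mod 8), (2|279) = +1. Now have (139|279).
Both 139 ≡ 3 and 279 ≡ 3 (mod 4), so reciprocity gives (139|279) = -(279|139). Reduce: 279 ≡ 1 (mod 139). Now have -(1|139).
(1|139) = 1. Collecting the sign factors: -1.
Product: (-1)·(-1) = 1.

1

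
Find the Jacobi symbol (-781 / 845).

Pull out -1: (-781 / 845) = (-1 / 845)·(781 / 845). Since 845 ≡ 1 (mod 4), (-1 / 845) = +1. Now have (781 / 845).
781 ≡ 1 (mod 4), so quadratic reciprocity gives (781 / 845) = (845 / 781). Reduce: 845 ≡ 64 (mod 781). Now have (64 / 781).
Factor out 2: 64 = 2^6. Since 781 ≡ 5 (mod 8), (2 / 781) = -1, and (2 / 781)^6 = +1. Now have (1 / 781).
(1 / 781) = 1. Collecting the sign factors: 1.

1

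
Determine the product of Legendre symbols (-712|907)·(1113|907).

By multiplicativity, (-712·1113|907) = (-712|907)·(1113|907).
First factor (-712|907):
(-712|907)
  = (195|907)    [-712 ≡ 195 mod 907]
  = -(907|195)    [QR: both ≡ 3 mod 4, sign flips]
  = -(127|195)    [907 ≡ 127 mod 195]
  = (195|127)    [QR: both ≡ 3 mod 4, sign flips]
  = (68|127)    [195 ≡ 68 mod 127]
  = (17|127)    [127 ≡ 7 mod 8 ⇒ (2|127)^2 = +1]
  = (127|17)    [QR: 17 ≡ 1 mod 4, sign kept]
  = (8|17)    [127 ≡ 8 mod 17]
  = (1|17)    [17 ≡ 1 mod 8 ⇒ (2|17)^3 = +1]
  = 1    [(1|17) = 1]
Second factor (1113|907):
(1113|907)
  = (206|907)    [1113 ≡ 206 mod 907]
  = -(103|907)    [907 ≡ 3 mod 8 ⇒ (2|907) = -1]
  = (907|103)    [QR: both ≡ 3 mod 4, sign flips]
  = (83|103)    [907 ≡ 83 mod 103]
  = -(103|83)    [QR: both ≡ 3 mod 4, sign flips]
  = -(20|83)    [103 ≡ 20 mod 83]
  = -(5|83)    [83 ≡ 3 mod 8 ⇒ (2|83)^2 = +1]
  = -(83|5)    [QR: 5 ≡ 1 mod 4, sign kept]
  = -(3|5)    [83 ≡ 3 mod 5]
  = -(5|3)    [QR: 5 ≡ 1 mod 4, sign kept]
  = -(2|3)    [5 ≡ 2 mod 3]
  = (1|3)    [3 ≡ 3 mod 8 ⇒ (2|3) = -1]
  = 1    [(1|3) = 1]
Product: (1)·(1) = 1.

1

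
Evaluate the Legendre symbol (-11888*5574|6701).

By multiplicativity, (-11888·5574|6701) = (-11888|6701)·(5574|6701).
First factor (-11888|6701):
Reduce the numerator: -11888 ≡ 1514 (mod 6701), so (-11888|6701) = (1514|6701).
Factor out 2: 1514 = 2·757. Since 6701 ≡ 5 (mod 8), (2|6701) = -1. Now have -(757|6701).
757 ≡ 1 (mod 4), so quadratic reciprocity gives (757|6701) = (6701|757). Reduce: 6701 ≡ 645 (mod 757). Now have -(645|757).
645 ≡ 1 (mod 4), so quadratic reciprocity gives (645|757) = (757|645). Reduce: 757 ≡ 112 (mod 645). Now have -(112|645).
Factor out 2: 112 = 2^4·7. Since 645 ≡ 5 (mod 8), (2|645) = -1, and (2|645)^4 = +1. Now have -(7|645).
645 ≡ 1 (mod 4), so quadratic reciprocity gives (7|645) = (645|7). Reduce: 645 ≡ 1 (mod 7). Now have -(1|7).
(1|7) = 1. Collecting the sign factors: -1.
Second factor (5574|6701):
Factor out 2: 5574 = 2·2787. Since 6701 ≡ 5 (mod 8), (2|6701) = -1. Now have -(2787|6701).
6701 ≡ 1 (mod 4), so quadratic reciprocity gives (2787|6701) = (6701|2787). Reduce: 6701 ≡ 1127 (mod 2787). Now have -(1127|2787).
Both 1127 ≡ 3 and 2787 ≡ 3 (mod 4), so reciprocity gives (1127|2787) = -(2787|1127). Reduce: 2787 ≡ 533 (mod 1127). Now have (533|1127).
533 ≡ 1 (mod 4), so quadratic reciprocity gives (533|1127) = (1127|533). Reduce: 1127 ≡ 61 (mod 533). Now have (61|533).
61 ≡ 1 (mod 4), so quadratic reciprocity gives (61|533) = (533|61). Reduce: 533 ≡ 45 (mod 61). Now have (45|61).
45 ≡ 1 (mod 4), so quadratic reciprocity gives (45|61) = (61|45). Reduce: 61 ≡ 16 (mod 45). Now have (16|45).
Factor out 2: 16 = 2^4. Since 45 ≡ 5 (mod 8), (2|45) = -1, and (2|45)^4 = +1. Now have (1|45).
(1|45) = 1. Collecting the sign factors: 1.
Product: (-1)·(1) = -1.

-1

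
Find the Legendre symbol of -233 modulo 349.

1

(-233 / 349)
  = (116 / 349)    [-233 ≡ 116 mod 349]
  = (29 / 349)    [349 ≡ 5 mod 8 ⇒ (2 / 349)^2 = +1]
  = (349 / 29)    [QR: 29 ≡ 1 mod 4, sign kept]
  = (1 / 29)    [349 ≡ 1 mod 29]
  = 1    [(1 / 29) = 1]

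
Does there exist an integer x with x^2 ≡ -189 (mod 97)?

no

(-189/97)
  = (5/97)    [-189 ≡ 5 mod 97]
  = (97/5)    [QR: 5 ≡ 1 mod 4, sign kept]
  = (2/5)    [97 ≡ 2 mod 5]
  = -(1/5)    [5 ≡ 5 mod 8 ⇒ (2/5) = -1]
  = -1    [(1/5) = 1]
The Legendre symbol is -1, so x^2 ≡ -189 (mod 97) has no solution.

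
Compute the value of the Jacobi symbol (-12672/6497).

-1

Pull out -1: (-12672/6497) = (-1/6497)·(12672/6497). Since 6497 ≡ 1 (mod 4), (-1/6497) = +1. Now have (12672/6497).
Reduce the numerator: 12672 ≡ 6175 (mod 6497), so (12672/6497) = (6175/6497).
6497 ≡ 1 (mod 4), so quadratic reciprocity gives (6175/6497) = (6497/6175). Reduce: 6497 ≡ 322 (mod 6175). Now have (322/6175).
Factor out 2: 322 = 2·161. Since 6175 ≡ 7 (mod 8), (2/6175) = +1. Now have (161/6175).
161 ≡ 1 (mod 4), so quadratic reciprocity gives (161/6175) = (6175/161). Reduce: 6175 ≡ 57 (mod 161). Now have (57/161).
57 ≡ 1 (mod 4), so quadratic reciprocity gives (57/161) = (161/57). Reduce: 161 ≡ 47 (mod 57). Now have (47/57).
57 ≡ 1 (mod 4), so quadratic reciprocity gives (47/57) = (57/47). Reduce: 57 ≡ 10 (mod 47). Now have (10/47).
Factor out 2: 10 = 2·5. Since 47 ≡ 7 (mod 8), (2/47) = +1. Now have (5/47).
5 ≡ 1 (mod 4), so quadratic reciprocity gives (5/47) = (47/5). Reduce: 47 ≡ 2 (mod 5). Now have (2/5).
Factor out 2: 2 = 2. Since 5 ≡ 5 (mod 8), (2/5) = -1. Now have -(1/5).
(1/5) = 1. Collecting the sign factors: -1.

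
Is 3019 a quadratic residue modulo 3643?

yes

Both 3019 ≡ 3 and 3643 ≡ 3 (mod 4), so reciprocity gives (3019|3643) = -(3643|3019). Reduce: 3643 ≡ 624 (mod 3019). Now have -(624|3019).
Factor out 2: 624 = 2^4·39. Since 3019 ≡ 3 (mod 8), (2|3019) = -1, and (2|3019)^4 = +1. Now have -(39|3019).
Both 39 ≡ 3 and 3019 ≡ 3 (mod 4), so reciprocity gives (39|3019) = -(3019|39). Reduce: 3019 ≡ 16 (mod 39). Now have (16|39).
Factor out 2: 16 = 2^4. Since 39 ≡ 7 (mod 8), (2|39) = +1, and (2|39)^4 = +1. Now have (1|39).
(1|39) = 1. Collecting the sign factors: 1.
(3019|3643) = 1, and 3643 is prime, so 3019 is a quadratic residue mod 3643.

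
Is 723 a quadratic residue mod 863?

(723/863)
  = -(863/723)    [QR: both ≡ 3 mod 4, sign flips]
  = -(140/723)    [863 ≡ 140 mod 723]
  = -(35/723)    [723 ≡ 3 mod 8 ⇒ (2/723)^2 = +1]
  = (723/35)    [QR: both ≡ 3 mod 4, sign flips]
  = (23/35)    [723 ≡ 23 mod 35]
  = -(35/23)    [QR: both ≡ 3 mod 4, sign flips]
  = -(12/23)    [35 ≡ 12 mod 23]
  = -(3/23)    [23 ≡ 7 mod 8 ⇒ (2/23)^2 = +1]
  = (23/3)    [QR: both ≡ 3 mod 4, sign flips]
  = (2/3)    [23 ≡ 2 mod 3]
  = -(1/3)    [3 ≡ 3 mod 8 ⇒ (2/3) = -1]
  = -1    [(1/3) = 1]
The Legendre symbol is -1, so x^2 ≡ 723 (mod 863) has no solution.

no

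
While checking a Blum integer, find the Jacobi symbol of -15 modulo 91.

1

Reduce the numerator: -15 ≡ 76 (mod 91), so (-15|91) = (76|91).
Factor out 2: 76 = 2^2·19. Since 91 ≡ 3 (mod 8), (2|91) = -1, and (2|91)^2 = +1. Now have (19|91).
Both 19 ≡ 3 and 91 ≡ 3 (mod 4), so reciprocity gives (19|91) = -(91|19). Reduce: 91 ≡ 15 (mod 19). Now have -(15|19).
Both 15 ≡ 3 and 19 ≡ 3 (mod 4), so reciprocity gives (15|19) = -(19|15). Reduce: 19 ≡ 4 (mod 15). Now have (4|15).
Factor out 2: 4 = 2^2. Since 15 ≡ 7 (mod 8), (2|15) = +1, and (2|15)^2 = +1. Now have (1|15).
(1|15) = 1. Collecting the sign factors: 1.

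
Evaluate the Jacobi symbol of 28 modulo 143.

(28|143)
  = (7|143)    [143 ≡ 7 mod 8 ⇒ (2|143)^2 = +1]
  = -(143|7)    [QR: both ≡ 3 mod 4, sign flips]
  = -(3|7)    [143 ≡ 3 mod 7]
  = (7|3)    [QR: both ≡ 3 mod 4, sign flips]
  = (1|3)    [7 ≡ 1 mod 3]
  = 1    [(1|3) = 1]

1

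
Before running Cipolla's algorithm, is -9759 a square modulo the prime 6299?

Pull out -1: (-9759|6299) = (-1|6299)·(9759|6299). Since 6299 ≡ 3 (mod 4), (-1|6299) = -1. Now have -(9759|6299).
Reduce the numerator: 9759 ≡ 3460 (mod 6299), so (9759|6299) = (3460|6299).
Factor out 2: 3460 = 2^2·865. Since 6299 ≡ 3 (mod 8), (2|6299) = -1, and (2|6299)^2 = +1. Now have -(865|6299).
865 ≡ 1 (mod 4), so quadratic reciprocity gives (865|6299) = (6299|865). Reduce: 6299 ≡ 244 (mod 865). Now have -(244|865).
Factor out 2: 244 = 2^2·61. Since 865 ≡ 1 (mod 8), (2|865) = +1, and (2|865)^2 = +1. Now have -(61|865).
61 ≡ 1 (mod 4), so quadratic reciprocity gives (61|865) = (865|61). Reduce: 865 ≡ 11 (mod 61). Now have -(11|61).
61 ≡ 1 (mod 4), so quadratic reciprocity gives (11|61) = (61|11). Reduce: 61 ≡ 6 (mod 11). Now have -(6|11).
Factor out 2: 6 = 2·3. Since 11 ≡ 3 (mod 8), (2|11) = -1. Now have (3|11).
Both 3 ≡ 3 and 11 ≡ 3 (mod 4), so reciprocity gives (3|11) = -(11|3). Reduce: 11 ≡ 2 (mod 3). Now have -(2|3).
Factor out 2: 2 = 2. Since 3 ≡ 3 (mod 8), (2|3) = -1. Now have (1|3).
(1|3) = 1. Collecting the sign factors: 1.
The Legendre symbol is 1, so x^2 ≡ -9759 (mod 6299) has solution.

yes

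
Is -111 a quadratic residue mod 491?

no

(-111|491)
  = -(111|491)    [491 ≡ 3 mod 4 ⇒ (-1|491) = -1]
  = (491|111)    [QR: both ≡ 3 mod 4, sign flips]
  = (47|111)    [491 ≡ 47 mod 111]
  = -(111|47)    [QR: both ≡ 3 mod 4, sign flips]
  = -(17|47)    [111 ≡ 17 mod 47]
  = -(47|17)    [QR: 17 ≡ 1 mod 4, sign kept]
  = -(13|17)    [47 ≡ 13 mod 17]
  = -(17|13)    [QR: 13 ≡ 1 mod 4, sign kept]
  = -(4|13)    [17 ≡ 4 mod 13]
  = -(1|13)    [13 ≡ 5 mod 8 ⇒ (2|13)^2 = +1]
  = -1    [(1|13) = 1]
(-111|491) = -1, and 491 is prime, so -111 is not a quadratic residue mod 491.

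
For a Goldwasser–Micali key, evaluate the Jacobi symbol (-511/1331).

-1

Reduce the numerator: -511 ≡ 820 (mod 1331), so (-511/1331) = (820/1331).
Factor out 2: 820 = 2^2·205. Since 1331 ≡ 3 (mod 8), (2/1331) = -1, and (2/1331)^2 = +1. Now have (205/1331).
205 ≡ 1 (mod 4), so quadratic reciprocity gives (205/1331) = (1331/205). Reduce: 1331 ≡ 101 (mod 205). Now have (101/205).
101 ≡ 1 (mod 4), so quadratic reciprocity gives (101/205) = (205/101). Reduce: 205 ≡ 3 (mod 101). Now have (3/101).
101 ≡ 1 (mod 4), so quadratic reciprocity gives (3/101) = (101/3). Reduce: 101 ≡ 2 (mod 3). Now have (2/3).
Factor out 2: 2 = 2. Since 3 ≡ 3 (mod 8), (2/3) = -1. Now have -(1/3).
(1/3) = 1. Collecting the sign factors: -1.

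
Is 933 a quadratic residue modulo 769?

yes

(933/769)
  = (164/769)    [933 ≡ 164 mod 769]
  = (41/769)    [769 ≡ 1 mod 8 ⇒ (2/769)^2 = +1]
  = (769/41)    [QR: 41 ≡ 1 mod 4, sign kept]
  = (31/41)    [769 ≡ 31 mod 41]
  = (41/31)    [QR: 41 ≡ 1 mod 4, sign kept]
  = (10/31)    [41 ≡ 10 mod 31]
  = (5/31)    [31 ≡ 7 mod 8 ⇒ (2/31) = +1]
  = (31/5)    [QR: 5 ≡ 1 mod 4, sign kept]
  = (1/5)    [31 ≡ 1 mod 5]
  = 1    [(1/5) = 1]
(933/769) = 1, and 769 is prime, so 933 is a quadratic residue mod 769.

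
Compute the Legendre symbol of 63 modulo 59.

Reduce the numerator: 63 ≡ 4 (mod 59), so (63/59) = (4/59).
Factor out 2: 4 = 2^2. Since 59 ≡ 3 (mod 8), (2/59) = -1, and (2/59)^2 = +1. Now have (1/59).
(1/59) = 1. Collecting the sign factors: 1.

1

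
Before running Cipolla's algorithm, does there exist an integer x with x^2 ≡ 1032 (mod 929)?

yes

Reduce the numerator: 1032 ≡ 103 (mod 929), so (1032/929) = (103/929).
929 ≡ 1 (mod 4), so quadratic reciprocity gives (103/929) = (929/103). Reduce: 929 ≡ 2 (mod 103). Now have (2/103).
Factor out 2: 2 = 2. Since 103 ≡ 7 (mod 8), (2/103) = +1. Now have (1/103).
(1/103) = 1. Collecting the sign factors: 1.
The Legendre symbol is 1, so x^2 ≡ 1032 (mod 929) has solution.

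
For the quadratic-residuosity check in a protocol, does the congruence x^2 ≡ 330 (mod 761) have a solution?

yes

(330/761)
  = (165/761)    [761 ≡ 1 mod 8 ⇒ (2/761) = +1]
  = (761/165)    [QR: 165 ≡ 1 mod 4, sign kept]
  = (101/165)    [761 ≡ 101 mod 165]
  = (165/101)    [QR: 101 ≡ 1 mod 4, sign kept]
  = (64/101)    [165 ≡ 64 mod 101]
  = (1/101)    [101 ≡ 5 mod 8 ⇒ (2/101)^6 = +1]
  = 1    [(1/101) = 1]
The Legendre symbol is 1, so x^2 ≡ 330 (mod 761) has solution.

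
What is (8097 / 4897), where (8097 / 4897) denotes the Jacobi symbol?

(8097 / 4897)
  = (3200 / 4897)    [8097 ≡ 3200 mod 4897]
  = (25 / 4897)    [4897 ≡ 1 mod 8 ⇒ (2 / 4897)^7 = +1]
  = (4897 / 25)    [QR: 25 ≡ 1 mod 4, sign kept]
  = (22 / 25)    [4897 ≡ 22 mod 25]
  = (11 / 25)    [25 ≡ 1 mod 8 ⇒ (2 / 25) = +1]
  = (25 / 11)    [QR: 25 ≡ 1 mod 4, sign kept]
  = (3 / 11)    [25 ≡ 3 mod 11]
  = -(11 / 3)    [QR: both ≡ 3 mod 4, sign flips]
  = -(2 / 3)    [11 ≡ 2 mod 3]
  = (1 / 3)    [3 ≡ 3 mod 8 ⇒ (2 / 3) = -1]
  = 1    [(1 / 3) = 1]

1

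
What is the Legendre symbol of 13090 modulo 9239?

1

Reduce the numerator: 13090 ≡ 3851 (mod 9239), so (13090/9239) = (3851/9239).
Both 3851 ≡ 3 and 9239 ≡ 3 (mod 4), so reciprocity gives (3851/9239) = -(9239/3851). Reduce: 9239 ≡ 1537 (mod 3851). Now have -(1537/3851).
1537 ≡ 1 (mod 4), so quadratic reciprocity gives (1537/3851) = (3851/1537). Reduce: 3851 ≡ 777 (mod 1537). Now have -(777/1537).
777 ≡ 1 (mod 4), so quadratic reciprocity gives (777/1537) = (1537/777). Reduce: 1537 ≡ 760 (mod 777). Now have -(760/777).
Factor out 2: 760 = 2^3·95. Since 777 ≡ 1 (mod 8), (2/777) = +1, and (2/777)^3 = +1. Now have -(95/777).
777 ≡ 1 (mod 4), so quadratic reciprocity gives (95/777) = (777/95). Reduce: 777 ≡ 17 (mod 95). Now have -(17/95).
17 ≡ 1 (mod 4), so quadratic reciprocity gives (17/95) = (95/17). Reduce: 95 ≡ 10 (mod 17). Now have -(10/17).
Factor out 2: 10 = 2·5. Since 17 ≡ 1 (mod 8), (2/17) = +1. Now have -(5/17).
5 ≡ 1 (mod 4), so quadratic reciprocity gives (5/17) = (17/5). Reduce: 17 ≡ 2 (mod 5). Now have -(2/5).
Factor out 2: 2 = 2. Since 5 ≡ 5 (mod 8), (2/5) = -1. Now have (1/5).
(1/5) = 1. Collecting the sign factors: 1.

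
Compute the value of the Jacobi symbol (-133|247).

0

(-133|247)
  = -(133|247)    [247 ≡ 3 mod 4 ⇒ (-1|247) = -1]
  = -(247|133)    [QR: 133 ≡ 1 mod 4, sign kept]
  = -(114|133)    [247 ≡ 114 mod 133]
  = (57|133)    [133 ≡ 5 mod 8 ⇒ (2|133) = -1]
  = (133|57)    [QR: 57 ≡ 1 mod 4, sign kept]
  = (19|57)    [133 ≡ 19 mod 57]
  = (57|19)    [QR: 57 ≡ 1 mod 4, sign kept]
  = (0|19)    [57 ≡ 0 mod 19]
  = 0    [numerator 0, gcd > 1]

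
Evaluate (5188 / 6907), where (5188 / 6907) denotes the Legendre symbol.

-1

Factor out 2: 5188 = 2^2·1297. Since 6907 ≡ 3 (mod 8), (2 / 6907) = -1, and (2 / 6907)^2 = +1. Now have (1297 / 6907).
1297 ≡ 1 (mod 4), so quadratic reciprocity gives (1297 / 6907) = (6907 / 1297). Reduce: 6907 ≡ 422 (mod 1297). Now have (422 / 1297).
Factor out 2: 422 = 2·211. Since 1297 ≡ 1 (mod 8), (2 / 1297) = +1. Now have (211 / 1297).
1297 ≡ 1 (mod 4), so quadratic reciprocity gives (211 / 1297) = (1297 / 211). Reduce: 1297 ≡ 31 (mod 211). Now have (31 / 211).
Both 31 ≡ 3 and 211 ≡ 3 (mod 4), so reciprocity gives (31 / 211) = -(211 / 31). Reduce: 211 ≡ 25 (mod 31). Now have -(25 / 31).
25 ≡ 1 (mod 4), so quadratic reciprocity gives (25 / 31) = (31 / 25). Reduce: 31 ≡ 6 (mod 25). Now have -(6 / 25).
Factor out 2: 6 = 2·3. Since 25 ≡ 1 (mod 8), (2 / 25) = +1. Now have -(3 / 25).
25 ≡ 1 (mod 4), so quadratic reciprocity gives (3 / 25) = (25 / 3). Reduce: 25 ≡ 1 (mod 3). Now have -(1 / 3).
(1 / 3) = 1. Collecting the sign factors: -1.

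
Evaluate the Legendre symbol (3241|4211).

-1

(3241|4211)
  = (4211|3241)    [QR: 3241 ≡ 1 mod 4, sign kept]
  = (970|3241)    [4211 ≡ 970 mod 3241]
  = (485|3241)    [3241 ≡ 1 mod 8 ⇒ (2|3241) = +1]
  = (3241|485)    [QR: 485 ≡ 1 mod 4, sign kept]
  = (331|485)    [3241 ≡ 331 mod 485]
  = (485|331)    [QR: 485 ≡ 1 mod 4, sign kept]
  = (154|331)    [485 ≡ 154 mod 331]
  = -(77|331)    [331 ≡ 3 mod 8 ⇒ (2|331) = -1]
  = -(331|77)    [QR: 77 ≡ 1 mod 4, sign kept]
  = -(23|77)    [331 ≡ 23 mod 77]
  = -(77|23)    [QR: 77 ≡ 1 mod 4, sign kept]
  = -(8|23)    [77 ≡ 8 mod 23]
  = -(1|23)    [23 ≡ 7 mod 8 ⇒ (2|23)^3 = +1]
  = -1    [(1|23) = 1]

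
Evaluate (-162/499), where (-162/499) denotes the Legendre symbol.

Pull out -1: (-162/499) = (-1/499)·(162/499). Since 499 ≡ 3 (mod 4), (-1/499) = -1. Now have -(162/499).
Factor out 2: 162 = 2·81. Since 499 ≡ 3 (mod 8), (2/499) = -1. Now have (81/499).
81 ≡ 1 (mod 4), so quadratic reciprocity gives (81/499) = (499/81). Reduce: 499 ≡ 13 (mod 81). Now have (13/81).
13 ≡ 1 (mod 4), so quadratic reciprocity gives (13/81) = (81/13). Reduce: 81 ≡ 3 (mod 13). Now have (3/13).
13 ≡ 1 (mod 4), so quadratic reciprocity gives (3/13) = (13/3). Reduce: 13 ≡ 1 (mod 3). Now have (1/3).
(1/3) = 1. Collecting the sign factors: 1.

1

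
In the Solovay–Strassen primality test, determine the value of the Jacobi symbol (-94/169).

Reduce the numerator: -94 ≡ 75 (mod 169), so (-94/169) = (75/169).
169 ≡ 1 (mod 4), so quadratic reciprocity gives (75/169) = (169/75). Reduce: 169 ≡ 19 (mod 75). Now have (19/75).
Both 19 ≡ 3 and 75 ≡ 3 (mod 4), so reciprocity gives (19/75) = -(75/19). Reduce: 75 ≡ 18 (mod 19). Now have -(18/19).
Factor out 2: 18 = 2·9. Since 19 ≡ 3 (mod 8), (2/19) = -1. Now have (9/19).
9 ≡ 1 (mod 4), so quadratic reciprocity gives (9/19) = (19/9). Reduce: 19 ≡ 1 (mod 9). Now have (1/9).
(1/9) = 1. Collecting the sign factors: 1.

1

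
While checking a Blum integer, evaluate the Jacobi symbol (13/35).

13 ≡ 1 (mod 4), so quadratic reciprocity gives (13/35) = (35/13). Reduce: 35 ≡ 9 (mod 13). Now have (9/13).
9 ≡ 1 (mod 4), so quadratic reciprocity gives (9/13) = (13/9). Reduce: 13 ≡ 4 (mod 9). Now have (4/9).
Factor out 2: 4 = 2^2. Since 9 ≡ 1 (mod 8), (2/9) = +1, and (2/9)^2 = +1. Now have (1/9).
(1/9) = 1. Collecting the sign factors: 1.

1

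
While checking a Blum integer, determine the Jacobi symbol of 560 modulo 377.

1

Reduce the numerator: 560 ≡ 183 (mod 377), so (560/377) = (183/377).
377 ≡ 1 (mod 4), so quadratic reciprocity gives (183/377) = (377/183). Reduce: 377 ≡ 11 (mod 183). Now have (11/183).
Both 11 ≡ 3 and 183 ≡ 3 (mod 4), so reciprocity gives (11/183) = -(183/11). Reduce: 183 ≡ 7 (mod 11). Now have -(7/11).
Both 7 ≡ 3 and 11 ≡ 3 (mod 4), so reciprocity gives (7/11) = -(11/7). Reduce: 11 ≡ 4 (mod 7). Now have (4/7).
Factor out 2: 4 = 2^2. Since 7 ≡ 7 (mod 8), (2/7) = +1, and (2/7)^2 = +1. Now have (1/7).
(1/7) = 1. Collecting the sign factors: 1.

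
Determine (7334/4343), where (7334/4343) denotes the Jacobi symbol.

-1

Reduce the numerator: 7334 ≡ 2991 (mod 4343), so (7334/4343) = (2991/4343).
Both 2991 ≡ 3 and 4343 ≡ 3 (mod 4), so reciprocity gives (2991/4343) = -(4343/2991). Reduce: 4343 ≡ 1352 (mod 2991). Now have -(1352/2991).
Factor out 2: 1352 = 2^3·169. Since 2991 ≡ 7 (mod 8), (2/2991) = +1, and (2/2991)^3 = +1. Now have -(169/2991).
169 ≡ 1 (mod 4), so quadratic reciprocity gives (169/2991) = (2991/169). Reduce: 2991 ≡ 118 (mod 169). Now have -(118/169).
Factor out 2: 118 = 2·59. Since 169 ≡ 1 (mod 8), (2/169) = +1. Now have -(59/169).
169 ≡ 1 (mod 4), so quadratic reciprocity gives (59/169) = (169/59). Reduce: 169 ≡ 51 (mod 59). Now have -(51/59).
Both 51 ≡ 3 and 59 ≡ 3 (mod 4), so reciprocity gives (51/59) = -(59/51). Reduce: 59 ≡ 8 (mod 51). Now have (8/51).
Factor out 2: 8 = 2^3. Since 51 ≡ 3 (mod 8), (2/51) = -1, and (2/51)^3 = -1. Now have -(1/51).
(1/51) = 1. Collecting the sign factors: -1.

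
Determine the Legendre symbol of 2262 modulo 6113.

-1

(2262|6113)
  = (1131|6113)    [6113 ≡ 1 mod 8 ⇒ (2|6113) = +1]
  = (6113|1131)    [QR: 6113 ≡ 1 mod 4, sign kept]
  = (458|1131)    [6113 ≡ 458 mod 1131]
  = -(229|1131)    [1131 ≡ 3 mod 8 ⇒ (2|1131) = -1]
  = -(1131|229)    [QR: 229 ≡ 1 mod 4, sign kept]
  = -(215|229)    [1131 ≡ 215 mod 229]
  = -(229|215)    [QR: 229 ≡ 1 mod 4, sign kept]
  = -(14|215)    [229 ≡ 14 mod 215]
  = -(7|215)    [215 ≡ 7 mod 8 ⇒ (2|215) = +1]
  = (215|7)    [QR: both ≡ 3 mod 4, sign flips]
  = (5|7)    [215 ≡ 5 mod 7]
  = (7|5)    [QR: 5 ≡ 1 mod 4, sign kept]
  = (2|5)    [7 ≡ 2 mod 5]
  = -(1|5)    [5 ≡ 5 mod 8 ⇒ (2|5) = -1]
  = -1    [(1|5) = 1]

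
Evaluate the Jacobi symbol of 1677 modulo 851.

-1

Reduce the numerator: 1677 ≡ 826 (mod 851), so (1677 / 851) = (826 / 851).
Factor out 2: 826 = 2·413. Since 851 ≡ 3 (mod 8), (2 / 851) = -1. Now have -(413 / 851).
413 ≡ 1 (mod 4), so quadratic reciprocity gives (413 / 851) = (851 / 413). Reduce: 851 ≡ 25 (mod 413). Now have -(25 / 413).
25 ≡ 1 (mod 4), so quadratic reciprocity gives (25 / 413) = (413 / 25). Reduce: 413 ≡ 13 (mod 25). Now have -(13 / 25).
13 ≡ 1 (mod 4), so quadratic reciprocity gives (13 / 25) = (25 / 13). Reduce: 25 ≡ 12 (mod 13). Now have -(12 / 13).
Factor out 2: 12 = 2^2·3. Since 13 ≡ 5 (mod 8), (2 / 13) = -1, and (2 / 13)^2 = +1. Now have -(3 / 13).
13 ≡ 1 (mod 4), so quadratic reciprocity gives (3 / 13) = (13 / 3). Reduce: 13 ≡ 1 (mod 3). Now have -(1 / 3).
(1 / 3) = 1. Collecting the sign factors: -1.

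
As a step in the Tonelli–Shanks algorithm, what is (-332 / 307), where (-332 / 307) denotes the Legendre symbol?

(-332 / 307)
  = (282 / 307)    [-332 ≡ 282 mod 307]
  = -(141 / 307)    [307 ≡ 3 mod 8 ⇒ (2 / 307) = -1]
  = -(307 / 141)    [QR: 141 ≡ 1 mod 4, sign kept]
  = -(25 / 141)    [307 ≡ 25 mod 141]
  = -(141 / 25)    [QR: 25 ≡ 1 mod 4, sign kept]
  = -(16 / 25)    [141 ≡ 16 mod 25]
  = -(1 / 25)    [25 ≡ 1 mod 8 ⇒ (2 / 25)^4 = +1]
  = -1    [(1 / 25) = 1]

-1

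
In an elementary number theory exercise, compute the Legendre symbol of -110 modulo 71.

1

(-110/71)
  = (32/71)    [-110 ≡ 32 mod 71]
  = (1/71)    [71 ≡ 7 mod 8 ⇒ (2/71)^5 = +1]
  = 1    [(1/71) = 1]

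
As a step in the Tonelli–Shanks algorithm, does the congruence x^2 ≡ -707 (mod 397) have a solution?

yes

(-707/397)
  = (707/397)    [397 ≡ 1 mod 4 ⇒ (-1/397) = +1]
  = (310/397)    [707 ≡ 310 mod 397]
  = -(155/397)    [397 ≡ 5 mod 8 ⇒ (2/397) = -1]
  = -(397/155)    [QR: 397 ≡ 1 mod 4, sign kept]
  = -(87/155)    [397 ≡ 87 mod 155]
  = (155/87)    [QR: both ≡ 3 mod 4, sign flips]
  = (68/87)    [155 ≡ 68 mod 87]
  = (17/87)    [87 ≡ 7 mod 8 ⇒ (2/87)^2 = +1]
  = (87/17)    [QR: 17 ≡ 1 mod 4, sign kept]
  = (2/17)    [87 ≡ 2 mod 17]
  = (1/17)    [17 ≡ 1 mod 8 ⇒ (2/17) = +1]
  = 1    [(1/17) = 1]
(-707/397) = 1, and 397 is prime, so -707 is a quadratic residue mod 397.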